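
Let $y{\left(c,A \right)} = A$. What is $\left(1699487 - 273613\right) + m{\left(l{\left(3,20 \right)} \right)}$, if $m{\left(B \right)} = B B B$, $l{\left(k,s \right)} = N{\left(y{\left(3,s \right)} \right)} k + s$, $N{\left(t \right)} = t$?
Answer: $1937874$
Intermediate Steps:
$l{\left(k,s \right)} = s + k s$ ($l{\left(k,s \right)} = s k + s = k s + s = s + k s$)
$m{\left(B \right)} = B^{3}$ ($m{\left(B \right)} = B^{2} B = B^{3}$)
$\left(1699487 - 273613\right) + m{\left(l{\left(3,20 \right)} \right)} = \left(1699487 - 273613\right) + \left(20 \left(1 + 3\right)\right)^{3} = \left(1699487 - 273613\right) + \left(20 \cdot 4\right)^{3} = 1425874 + 80^{3} = 1425874 + 512000 = 1937874$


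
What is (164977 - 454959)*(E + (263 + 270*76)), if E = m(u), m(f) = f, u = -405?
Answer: -5909253196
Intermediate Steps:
E = -405
(164977 - 454959)*(E + (263 + 270*76)) = (164977 - 454959)*(-405 + (263 + 270*76)) = -289982*(-405 + (263 + 20520)) = -289982*(-405 + 20783) = -289982*20378 = -5909253196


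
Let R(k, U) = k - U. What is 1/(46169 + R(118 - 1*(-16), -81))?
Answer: 1/46384 ≈ 2.1559e-5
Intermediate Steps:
1/(46169 + R(118 - 1*(-16), -81)) = 1/(46169 + ((118 - 1*(-16)) - 1*(-81))) = 1/(46169 + ((118 + 16) + 81)) = 1/(46169 + (134 + 81)) = 1/(46169 + 215) = 1/46384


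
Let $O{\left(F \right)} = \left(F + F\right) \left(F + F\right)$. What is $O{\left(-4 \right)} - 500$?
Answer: $-436$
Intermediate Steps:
$O{\left(F \right)} = 4 F^{2}$ ($O{\left(F \right)} = 2 F 2 F = 4 F^{2}$)
$O{\left(-4 \right)} - 500 = 4 \left(-4\right)^{2} - 500 = 4 \cdot 16 - 500 = 64 - 500 = -436$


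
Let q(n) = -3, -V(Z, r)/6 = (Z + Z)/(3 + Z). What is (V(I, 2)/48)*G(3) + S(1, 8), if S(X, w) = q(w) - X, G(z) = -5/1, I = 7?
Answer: -25/8 ≈ -3.1250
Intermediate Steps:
V(Z, r) = -12*Z/(3 + Z) (V(Z, r) = -6*(Z + Z)/(3 + Z) = -6*2*Z/(3 + Z) = -12*Z/(3 + Z))
G(z) = -5 (G(z) = -5*1 = -5)
S(X, w) = -3 - X
(V(I, 2)/48)*G(3) + S(1, 8) = (-12*7/(3 + 7)/48)*(-5) + (-3 - 1*1) = (-12*7/10*(1/48))*(-5) + (-3 - 1) = (-12*7*1/10*(1/48))*(-5) - 4 = -42/5*1/48*(-5) - 4 = -7/40*(-5) - 4 = 7/8 - 4 = -25/8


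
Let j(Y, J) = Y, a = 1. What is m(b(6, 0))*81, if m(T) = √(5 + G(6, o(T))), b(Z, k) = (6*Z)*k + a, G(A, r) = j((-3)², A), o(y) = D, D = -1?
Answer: 81*√14 ≈ 303.07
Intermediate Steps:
o(y) = -1
G(A, r) = 9 (G(A, r) = (-3)² = 9)
b(Z, k) = 1 + 6*Z*k (b(Z, k) = (6*Z)*k + 1 = 6*Z*k + 1 = 1 + 6*Z*k)
m(T) = √14 (m(T) = √(5 + 9) = √14)
m(b(6, 0))*81 = √14*81 = 81*√14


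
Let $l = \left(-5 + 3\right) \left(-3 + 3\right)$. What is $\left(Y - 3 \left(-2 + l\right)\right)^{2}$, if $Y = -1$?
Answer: $25$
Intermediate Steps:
$l = 0$ ($l = \left(-2\right) 0 = 0$)
$\left(Y - 3 \left(-2 + l\right)\right)^{2} = \left(-1 - 3 \left(-2 + 0\right)\right)^{2} = \left(-1 - -6\right)^{2} = \left(-1 + 6\right)^{2} = 5^{2} = 25$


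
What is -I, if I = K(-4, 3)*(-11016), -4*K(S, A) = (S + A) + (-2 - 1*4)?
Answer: 19278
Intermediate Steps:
K(S, A) = 3/2 - A/4 - S/4 (K(S, A) = -((S + A) + (-2 - 1*4))/4 = -((A + S) + (-2 - 4))/4 = -((A + S) - 6)/4 = -(-6 + A + S)/4 = 3/2 - A/4 - S/4)
I = -19278 (I = (3/2 - ¼*3 - ¼*(-4))*(-11016) = (3/2 - ¾ + 1)*(-11016) = (7/4)*(-11016) = -19278)
-I = -1*(-19278) = 19278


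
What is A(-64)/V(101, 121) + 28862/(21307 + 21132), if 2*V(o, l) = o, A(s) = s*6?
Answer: -29678090/4286339 ≈ -6.9239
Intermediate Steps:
A(s) = 6*s
V(o, l) = o/2
A(-64)/V(101, 121) + 28862/(21307 + 21132) = (6*(-64))/(((1/2)*101)) + 28862/(21307 + 21132) = -384/101/2 + 28862/42439 = -384*2/101 + 28862*(1/42439) = -768/101 + 28862/42439 = -29678090/4286339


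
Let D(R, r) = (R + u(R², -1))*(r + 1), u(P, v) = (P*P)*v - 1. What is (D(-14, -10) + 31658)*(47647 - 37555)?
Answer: 3810103404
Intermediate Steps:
u(P, v) = -1 + v*P² (u(P, v) = P²*v - 1 = v*P² - 1 = -1 + v*P²)
D(R, r) = (1 + r)*(-1 + R - R⁴) (D(R, r) = (R + (-1 - (R²)²))*(r + 1) = (R + (-1 - R⁴))*(1 + r) = (-1 + R - R⁴)*(1 + r) = (1 + r)*(-1 + R - R⁴))
(D(-14, -10) + 31658)*(47647 - 37555) = ((-1 - 14 - 1*(-14)⁴ - 14*(-10) - 1*(-10)*(1 + (-14)⁴)) + 31658)*(47647 - 37555) = ((-1 - 14 - 1*38416 + 140 - 1*(-10)*(1 + 38416)) + 31658)*10092 = ((-1 - 14 - 38416 + 140 - 1*(-10)*38417) + 31658)*10092 = ((-1 - 14 - 38416 + 140 + 384170) + 31658)*10092 = (345879 + 31658)*10092 = 377537*10092 = 3810103404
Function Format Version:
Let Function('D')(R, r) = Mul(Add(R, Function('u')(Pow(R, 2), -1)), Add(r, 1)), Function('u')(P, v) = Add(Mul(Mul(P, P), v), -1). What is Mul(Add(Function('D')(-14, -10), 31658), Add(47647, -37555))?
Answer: 3810103404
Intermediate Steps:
Function('u')(P, v) = Add(-1, Mul(v, Pow(P, 2))) (Function('u')(P, v) = Add(Mul(Pow(P, 2), v), -1) = Add(Mul(v, Pow(P, 2)), -1) = Add(-1, Mul(v, Pow(P, 2))))
Function('D')(R, r) = Mul(Add(1, r), Add(-1, R, Mul(-1, Pow(R, 4)))) (Function('D')(R, r) = Mul(Add(R, Add(-1, Mul(-1, Pow(Pow(R, 2), 2)))), Add(r, 1)) = Mul(Add(R, Add(-1, Mul(-1, Pow(R, 4)))), Add(1, r)) = Mul(Add(-1, R, Mul(-1, Pow(R, 4))), Add(1, r)) = Mul(Add(1, r), Add(-1, R, Mul(-1, Pow(R, 4)))))
Mul(Add(Function('D')(-14, -10), 31658), Add(47647, -37555)) = Mul(Add(Add(-1, -14, Mul(-1, Pow(-14, 4)), Mul(-14, -10), Mul(-1, -10, Add(1, Pow(-14, 4)))), 31658), Add(47647, -37555)) = Mul(Add(Add(-1, -14, Mul(-1, 38416), 140, Mul(-1, -10, Add(1, 38416))), 31658), 10092) = Mul(Add(Add(-1, -14, -38416, 140, Mul(-1, -10, 38417)), 31658), 10092) = Mul(Add(Add(-1, -14, -38416, 140, 384170), 31658), 10092) = Mul(Add(345879, 31658), 10092) = Mul(377537, 10092) = 3810103404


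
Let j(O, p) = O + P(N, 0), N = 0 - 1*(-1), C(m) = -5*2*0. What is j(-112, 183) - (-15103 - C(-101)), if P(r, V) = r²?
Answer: 14992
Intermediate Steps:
C(m) = 0 (C(m) = -10*0 = 0)
N = 1 (N = 0 + 1 = 1)
j(O, p) = 1 + O (j(O, p) = O + 1² = O + 1 = 1 + O)
j(-112, 183) - (-15103 - C(-101)) = (1 - 112) - (-15103 - 1*0) = -111 - (-15103 + 0) = -111 - 1*(-15103) = -111 + 15103 = 14992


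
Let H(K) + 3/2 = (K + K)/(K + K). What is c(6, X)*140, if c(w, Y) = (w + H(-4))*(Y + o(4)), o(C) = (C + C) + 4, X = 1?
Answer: 10010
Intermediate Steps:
H(K) = -½ (H(K) = -3/2 + (K + K)/(K + K) = -3/2 + (2*K)/((2*K)) = -3/2 + (2*K)*(1/(2*K)) = -3/2 + 1 = -½)
o(C) = 4 + 2*C (o(C) = 2*C + 4 = 4 + 2*C)
c(w, Y) = (12 + Y)*(-½ + w) (c(w, Y) = (w - ½)*(Y + (4 + 2*4)) = (-½ + w)*(Y + (4 + 8)) = (-½ + w)*(Y + 12) = (-½ + w)*(12 + Y) = (12 + Y)*(-½ + w))
c(6, X)*140 = (-6 + 12*6 - ½*1 + 1*6)*140 = (-6 + 72 - ½ + 6)*140 = (143/2)*140 = 10010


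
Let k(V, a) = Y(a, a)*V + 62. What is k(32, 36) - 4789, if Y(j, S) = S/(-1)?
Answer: -5879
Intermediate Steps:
Y(j, S) = -S (Y(j, S) = S*(-1) = -S)
k(V, a) = 62 - V*a (k(V, a) = (-a)*V + 62 = -V*a + 62 = 62 - V*a)
k(32, 36) - 4789 = (62 - 1*32*36) - 4789 = (62 - 1152) - 4789 = -1090 - 4789 = -5879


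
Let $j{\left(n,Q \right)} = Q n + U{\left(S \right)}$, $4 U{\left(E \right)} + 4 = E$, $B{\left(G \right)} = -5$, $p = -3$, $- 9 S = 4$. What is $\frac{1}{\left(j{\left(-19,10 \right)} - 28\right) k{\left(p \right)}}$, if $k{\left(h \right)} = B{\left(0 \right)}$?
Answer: $\frac{9}{9860} \approx 0.00091278$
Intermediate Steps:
$S = - \frac{4}{9}$ ($S = \left(- \frac{1}{9}\right) 4 = - \frac{4}{9} \approx -0.44444$)
$U{\left(E \right)} = -1 + \frac{E}{4}$
$k{\left(h \right)} = -5$
$j{\left(n,Q \right)} = - \frac{10}{9} + Q n$ ($j{\left(n,Q \right)} = Q n + \left(-1 + \frac{1}{4} \left(- \frac{4}{9}\right)\right) = Q n - \frac{10}{9} = - \frac{10}{9} + Q n$)
$\frac{1}{\left(j{\left(-19,10 \right)} - 28\right) k{\left(p \right)}} = \frac{1}{\left(\left(- \frac{10}{9} + 10 \left(-19\right)\right) - 28\right) \left(-5\right)} = \frac{1}{\left(\left(- \frac{10}{9} - 190\right) - 28\right) \left(-5\right)} = \frac{1}{\left(- \frac{1720}{9} - 28\right) \left(-5\right)} = \frac{1}{\left(- \frac{1972}{9}\right) \left(-5\right)} = \frac{1}{\frac{9860}{9}} = \frac{9}{9860}$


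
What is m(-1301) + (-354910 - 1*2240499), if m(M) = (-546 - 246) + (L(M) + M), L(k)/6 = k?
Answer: -2605308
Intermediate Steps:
L(k) = 6*k
m(M) = -792 + 7*M (m(M) = (-546 - 246) + (6*M + M) = -792 + 7*M)
m(-1301) + (-354910 - 1*2240499) = (-792 + 7*(-1301)) + (-354910 - 1*2240499) = (-792 - 9107) + (-354910 - 2240499) = -9899 - 2595409 = -2605308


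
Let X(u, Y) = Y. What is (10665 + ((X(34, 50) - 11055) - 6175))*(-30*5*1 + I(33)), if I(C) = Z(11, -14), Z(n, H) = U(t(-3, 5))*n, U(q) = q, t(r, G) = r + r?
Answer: 1407240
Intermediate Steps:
t(r, G) = 2*r
Z(n, H) = -6*n (Z(n, H) = (2*(-3))*n = -6*n)
I(C) = -66 (I(C) = -6*11 = -66)
(10665 + ((X(34, 50) - 11055) - 6175))*(-30*5*1 + I(33)) = (10665 + ((50 - 11055) - 6175))*(-30*5*1 - 66) = (10665 + (-11005 - 6175))*(-150*1 - 66) = (10665 - 17180)*(-150 - 66) = -6515*(-216) = 1407240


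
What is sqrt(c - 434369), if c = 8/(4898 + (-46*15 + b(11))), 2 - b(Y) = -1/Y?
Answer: I*sqrt(931594978356681)/46311 ≈ 659.07*I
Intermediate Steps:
b(Y) = 2 + 1/Y (b(Y) = 2 - (-1)/Y = 2 + 1/Y)
c = 88/46311 (c = 8/(4898 + (-46*15 + (2 + 1/11))) = 8/(4898 + (-690 + (2 + 1/11))) = 8/(4898 + (-690 + 23/11)) = 8/(4898 - 7567/11) = 8/(46311/11) = 8*(11/46311) = 88/46311 ≈ 0.0019002)
sqrt(c - 434369) = sqrt(88/46311 - 434369) = sqrt(-20116062671/46311) = I*sqrt(931594978356681)/46311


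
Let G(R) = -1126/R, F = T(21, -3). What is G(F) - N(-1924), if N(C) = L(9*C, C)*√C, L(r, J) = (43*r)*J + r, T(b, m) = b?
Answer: -1126/21 - 2865139992*I*√481 ≈ -53.619 - 6.2837e+10*I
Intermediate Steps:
L(r, J) = r + 43*J*r (L(r, J) = 43*J*r + r = r + 43*J*r)
F = 21
N(C) = 9*C^(3/2)*(1 + 43*C) (N(C) = ((9*C)*(1 + 43*C))*√C = (9*C*(1 + 43*C))*√C = 9*C^(3/2)*(1 + 43*C))
G(F) - N(-1924) = -1126/21 - (-1924)^(3/2)*(9 + 387*(-1924)) = -1126*1/21 - (-3848*I*√481)*(9 - 744588) = -1126/21 - (-3848*I*√481)*(-744579) = -1126/21 - 2865139992*I*√481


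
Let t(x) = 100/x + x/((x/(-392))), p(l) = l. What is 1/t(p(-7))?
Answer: -7/2844 ≈ -0.0024613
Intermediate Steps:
t(x) = -392 + 100/x (t(x) = 100/x + x/((x*(-1/392))) = 100/x + x/((-x/392)) = 100/x + x*(-392/x) = 100/x - 392 = -392 + 100/x)
1/t(p(-7)) = 1/(-392 + 100/(-7)) = 1/(-392 + 100*(-⅐)) = 1/(-392 - 100/7) = 1/(-2844/7) = -7/2844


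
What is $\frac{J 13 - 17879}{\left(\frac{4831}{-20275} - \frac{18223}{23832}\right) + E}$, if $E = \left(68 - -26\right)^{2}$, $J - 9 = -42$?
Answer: $- \frac{8846312090400}{4269015813083} \approx -2.0722$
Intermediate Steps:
$J = -33$ ($J = 9 - 42 = -33$)
$E = 8836$ ($E = \left(68 + 26\right)^{2} = 94^{2} = 8836$)
$\frac{J 13 - 17879}{\left(\frac{4831}{-20275} - \frac{18223}{23832}\right) + E} = \frac{\left(-33\right) 13 - 17879}{\left(\frac{4831}{-20275} - \frac{18223}{23832}\right) + 8836} = \frac{-429 - 17879}{\left(4831 \left(- \frac{1}{20275}\right) - \frac{18223}{23832}\right) + 8836} = - \frac{18308}{\left(- \frac{4831}{20275} - \frac{18223}{23832}\right) + 8836} = - \frac{18308}{- \frac{484603717}{483193800} + 8836} = - \frac{18308}{\frac{4269015813083}{483193800}} = \left(-18308\right) \frac{483193800}{4269015813083} = - \frac{8846312090400}{4269015813083}$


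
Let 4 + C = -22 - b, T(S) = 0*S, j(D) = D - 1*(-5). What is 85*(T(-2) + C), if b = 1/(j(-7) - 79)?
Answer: -178925/81 ≈ -2208.9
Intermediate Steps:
j(D) = 5 + D (j(D) = D + 5 = 5 + D)
b = -1/81 (b = 1/((5 - 7) - 79) = 1/(-2 - 79) = 1/(-81) = -1/81 ≈ -0.012346)
T(S) = 0
C = -2105/81 (C = -4 + (-22 - 1*(-1/81)) = -4 + (-22 + 1/81) = -4 - 1781/81 = -2105/81 ≈ -25.988)
85*(T(-2) + C) = 85*(0 - 2105/81) = 85*(-2105/81) = -178925/81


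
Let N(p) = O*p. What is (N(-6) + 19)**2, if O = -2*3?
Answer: 3025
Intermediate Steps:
O = -6
N(p) = -6*p
(N(-6) + 19)**2 = (-6*(-6) + 19)**2 = (36 + 19)**2 = 55**2 = 3025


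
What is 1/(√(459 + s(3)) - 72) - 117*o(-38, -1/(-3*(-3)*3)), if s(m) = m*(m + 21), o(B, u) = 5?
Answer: -302453/517 - √59/1551 ≈ -585.02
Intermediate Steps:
s(m) = m*(21 + m)
1/(√(459 + s(3)) - 72) - 117*o(-38, -1/(-3*(-3)*3)) = 1/(√(459 + 3*(21 + 3)) - 72) - 117*5 = 1/(√(459 + 3*24) - 72) - 585 = 1/(√(459 + 72) - 72) - 585 = 1/(√531 - 72) - 585 = 1/(3*√59 - 72) - 585 = 1/(-72 + 3*√59) - 585 = -585 + 1/(-72 + 3*√59)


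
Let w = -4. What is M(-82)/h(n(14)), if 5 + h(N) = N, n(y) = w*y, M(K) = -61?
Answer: 1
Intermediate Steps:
n(y) = -4*y
h(N) = -5 + N
M(-82)/h(n(14)) = -61/(-5 - 4*14) = -61/(-5 - 56) = -61/(-61) = -61*(-1/61) = 1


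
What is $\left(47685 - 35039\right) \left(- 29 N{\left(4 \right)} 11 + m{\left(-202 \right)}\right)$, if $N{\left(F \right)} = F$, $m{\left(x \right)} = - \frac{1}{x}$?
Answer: $- \frac{1629759573}{101} \approx -1.6136 \cdot 10^{7}$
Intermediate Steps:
$\left(47685 - 35039\right) \left(- 29 N{\left(4 \right)} 11 + m{\left(-202 \right)}\right) = \left(47685 - 35039\right) \left(\left(-29\right) 4 \cdot 11 - \frac{1}{-202}\right) = 12646 \left(\left(-116\right) 11 - - \frac{1}{202}\right) = 12646 \left(-1276 + \frac{1}{202}\right) = 12646 \left(- \frac{257751}{202}\right) = - \frac{1629759573}{101}$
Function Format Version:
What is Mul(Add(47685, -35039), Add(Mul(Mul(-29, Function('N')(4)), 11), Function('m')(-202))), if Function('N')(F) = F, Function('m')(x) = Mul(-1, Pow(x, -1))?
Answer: Rational(-1629759573, 101) ≈ -1.6136e+7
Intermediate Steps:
Mul(Add(47685, -35039), Add(Mul(Mul(-29, Function('N')(4)), 11), Function('m')(-202))) = Mul(Add(47685, -35039), Add(Mul(Mul(-29, 4), 11), Mul(-1, Pow(-202, -1)))) = Mul(12646, Add(Mul(-116, 11), Mul(-1, Rational(-1, 202)))) = Mul(12646, Add(-1276, Rational(1, 202))) = Mul(12646, Rational(-257751, 202)) = Rational(-1629759573, 101)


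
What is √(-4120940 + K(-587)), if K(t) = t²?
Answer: I*√3776371 ≈ 1943.3*I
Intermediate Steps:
√(-4120940 + K(-587)) = √(-4120940 + (-587)²) = √(-4120940 + 344569) = √(-3776371) = I*√3776371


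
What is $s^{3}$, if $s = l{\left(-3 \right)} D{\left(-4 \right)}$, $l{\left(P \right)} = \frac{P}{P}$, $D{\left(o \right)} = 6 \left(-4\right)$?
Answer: $-13824$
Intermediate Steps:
$D{\left(o \right)} = -24$
$l{\left(P \right)} = 1$
$s = -24$ ($s = 1 \left(-24\right) = -24$)
$s^{3} = \left(-24\right)^{3} = -13824$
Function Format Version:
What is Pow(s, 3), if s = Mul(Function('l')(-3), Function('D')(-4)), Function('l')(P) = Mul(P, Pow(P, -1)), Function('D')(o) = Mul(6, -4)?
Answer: -13824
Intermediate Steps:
Function('D')(o) = -24
Function('l')(P) = 1
s = -24 (s = Mul(1, -24) = -24)
Pow(s, 3) = Pow(-24, 3) = -13824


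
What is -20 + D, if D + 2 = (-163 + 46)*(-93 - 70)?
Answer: 19049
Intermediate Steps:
D = 19069 (D = -2 + (-163 + 46)*(-93 - 70) = -2 - 117*(-163) = -2 + 19071 = 19069)
-20 + D = -20 + 19069 = 19049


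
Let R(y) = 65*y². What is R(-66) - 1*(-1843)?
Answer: 284983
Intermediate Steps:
R(-66) - 1*(-1843) = 65*(-66)² - 1*(-1843) = 65*4356 + 1843 = 283140 + 1843 = 284983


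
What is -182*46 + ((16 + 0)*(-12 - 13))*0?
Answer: -8372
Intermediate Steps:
-182*46 + ((16 + 0)*(-12 - 13))*0 = -8372 + (16*(-25))*0 = -8372 - 400*0 = -8372 + 0 = -8372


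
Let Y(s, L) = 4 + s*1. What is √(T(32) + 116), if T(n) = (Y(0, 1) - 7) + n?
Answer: √145 ≈ 12.042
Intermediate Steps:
Y(s, L) = 4 + s
T(n) = -3 + n (T(n) = ((4 + 0) - 7) + n = (4 - 7) + n = -3 + n)
√(T(32) + 116) = √((-3 + 32) + 116) = √(29 + 116) = √145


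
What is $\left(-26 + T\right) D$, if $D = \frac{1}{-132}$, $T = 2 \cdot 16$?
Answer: $- \frac{1}{22} \approx -0.045455$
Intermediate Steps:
$T = 32$
$D = - \frac{1}{132} \approx -0.0075758$
$\left(-26 + T\right) D = \left(-26 + 32\right) \left(- \frac{1}{132}\right) = 6 \left(- \frac{1}{132}\right) = - \frac{1}{22}$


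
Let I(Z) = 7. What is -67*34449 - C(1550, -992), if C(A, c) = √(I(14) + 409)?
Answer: -2308083 - 4*√26 ≈ -2.3081e+6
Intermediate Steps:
C(A, c) = 4*√26 (C(A, c) = √(7 + 409) = √416 = 4*√26)
-67*34449 - C(1550, -992) = -67*34449 - 4*√26 = -2308083 - 4*√26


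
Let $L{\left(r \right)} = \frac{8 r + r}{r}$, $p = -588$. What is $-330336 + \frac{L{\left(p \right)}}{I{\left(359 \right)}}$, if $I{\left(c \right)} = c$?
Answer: $- \frac{118590615}{359} \approx -3.3034 \cdot 10^{5}$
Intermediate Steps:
$L{\left(r \right)} = 9$ ($L{\left(r \right)} = \frac{9 r}{r} = 9$)
$-330336 + \frac{L{\left(p \right)}}{I{\left(359 \right)}} = -330336 + \frac{9}{359} = - \frac{118590615}{359}$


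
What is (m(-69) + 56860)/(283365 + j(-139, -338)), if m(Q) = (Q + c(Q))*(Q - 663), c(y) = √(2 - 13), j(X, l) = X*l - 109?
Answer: 53684/165119 - 366*I*√11/165119 ≈ 0.32512 - 0.0073516*I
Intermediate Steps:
j(X, l) = -109 + X*l
c(y) = I*√11 (c(y) = √(-11) = I*√11)
m(Q) = (-663 + Q)*(Q + I*√11) (m(Q) = (Q + I*√11)*(Q - 663) = (Q + I*√11)*(-663 + Q) = (-663 + Q)*(Q + I*√11))
(m(-69) + 56860)/(283365 + j(-139, -338)) = (((-69)² - 663*(-69) - 663*I*√11 + I*(-69)*√11) + 56860)/(283365 + (-109 - 139*(-338))) = ((4761 + 45747 - 663*I*√11 - 69*I*√11) + 56860)/(283365 + (-109 + 46982)) = ((50508 - 732*I*√11) + 56860)/(283365 + 46873) = (107368 - 732*I*√11)/330238 = (107368 - 732*I*√11)*(1/330238) = 53684/165119 - 366*I*√11/165119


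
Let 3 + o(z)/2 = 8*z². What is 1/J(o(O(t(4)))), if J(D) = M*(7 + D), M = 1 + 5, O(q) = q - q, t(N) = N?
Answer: ⅙ ≈ 0.16667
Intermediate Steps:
O(q) = 0
o(z) = -6 + 16*z² (o(z) = -6 + 2*(8*z²) = -6 + 16*z²)
M = 6
J(D) = 42 + 6*D (J(D) = 6*(7 + D) = 42 + 6*D)
1/J(o(O(t(4)))) = 1/(42 + 6*(-6 + 16*0²)) = 1/(42 + 6*(-6 + 16*0)) = 1/(42 + 6*(-6 + 0)) = 1/(42 + 6*(-6)) = 1/(42 - 36) = 1/6 = ⅙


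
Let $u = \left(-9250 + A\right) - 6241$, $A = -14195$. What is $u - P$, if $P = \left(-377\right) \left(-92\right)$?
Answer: $-64370$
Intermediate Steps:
$u = -29686$ ($u = \left(-9250 - 14195\right) - 6241 = -23445 - 6241 = -29686$)
$P = 34684$
$u - P = -29686 - 34684 = -64370$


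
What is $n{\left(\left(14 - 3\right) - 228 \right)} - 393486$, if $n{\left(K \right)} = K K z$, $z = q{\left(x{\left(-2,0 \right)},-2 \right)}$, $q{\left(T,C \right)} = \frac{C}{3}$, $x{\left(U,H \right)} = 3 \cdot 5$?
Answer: $- \frac{1274636}{3} \approx -4.2488 \cdot 10^{5}$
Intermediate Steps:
$x{\left(U,H \right)} = 15$
$q{\left(T,C \right)} = \frac{C}{3}$ ($q{\left(T,C \right)} = C \frac{1}{3} = \frac{C}{3}$)
$z = - \frac{2}{3}$ ($z = \frac{1}{3} \left(-2\right) = - \frac{2}{3} \approx -0.66667$)
$n{\left(K \right)} = - \frac{2 K^{2}}{3}$ ($n{\left(K \right)} = K K \left(- \frac{2}{3}\right) = K^{2} \left(- \frac{2}{3}\right) = - \frac{2 K^{2}}{3}$)
$n{\left(\left(14 - 3\right) - 228 \right)} - 393486 = - \frac{2 \left(\left(14 - 3\right) - 228\right)^{2}}{3} - 393486 = - \frac{2 \left(11 - 228\right)^{2}}{3} - 393486 = - \frac{2 \left(-217\right)^{2}}{3} - 393486 = \left(- \frac{2}{3}\right) 47089 - 393486 = - \frac{94178}{3} - 393486 = - \frac{1274636}{3}$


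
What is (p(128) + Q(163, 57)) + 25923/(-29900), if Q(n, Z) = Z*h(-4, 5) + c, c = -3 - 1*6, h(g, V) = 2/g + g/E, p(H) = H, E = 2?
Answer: -728573/29900 ≈ -24.367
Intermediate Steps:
h(g, V) = g/2 + 2/g (h(g, V) = 2/g + g/2 = g/2 + 2/g)
c = -9 (c = -3 - 6 = -9)
Q(n, Z) = -9 - 5*Z/2 (Q(n, Z) = Z*((½)*(-4) + 2/(-4)) - 9 = Z*(-2 + 2*(-¼)) - 9 = Z*(-2 - ½) - 9 = Z*(-5/2) - 9 = -5*Z/2 - 9 = -9 - 5*Z/2)
(p(128) + Q(163, 57)) + 25923/(-29900) = (128 + (-9 - 5/2*57)) + 25923/(-29900) = (128 + (-9 - 285/2)) + 25923*(-1/29900) = (128 - 303/2) - 25923/29900 = -47/2 - 25923/29900 = -728573/29900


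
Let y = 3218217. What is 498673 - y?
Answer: -2719544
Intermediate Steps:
498673 - y = 498673 - 1*3218217 = 498673 - 3218217 = -2719544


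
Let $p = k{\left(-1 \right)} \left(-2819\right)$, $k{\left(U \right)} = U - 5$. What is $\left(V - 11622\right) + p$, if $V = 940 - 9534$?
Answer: $-3302$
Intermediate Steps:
$k{\left(U \right)} = -5 + U$
$p = 16914$ ($p = \left(-5 - 1\right) \left(-2819\right) = \left(-6\right) \left(-2819\right) = 16914$)
$V = -8594$
$\left(V - 11622\right) + p = \left(-8594 - 11622\right) + 16914 = -20216 + 16914 = -3302$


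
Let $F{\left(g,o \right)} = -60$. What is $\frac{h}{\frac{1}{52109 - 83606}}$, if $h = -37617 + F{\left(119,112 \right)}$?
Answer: $1186712469$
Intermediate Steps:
$h = -37677$ ($h = -37617 - 60 = -37677$)
$\frac{h}{\frac{1}{52109 - 83606}} = - \frac{37677}{\frac{1}{52109 - 83606}} = - \frac{37677}{\frac{1}{-31497}} = - \frac{37677}{- \frac{1}{31497}} = \left(-37677\right) \left(-31497\right) = 1186712469$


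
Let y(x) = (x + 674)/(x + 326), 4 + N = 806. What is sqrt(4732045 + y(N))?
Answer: sqrt(41812361182)/94 ≈ 2175.3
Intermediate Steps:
N = 802 (N = -4 + 806 = 802)
y(x) = (674 + x)/(326 + x)
sqrt(4732045 + y(N)) = sqrt(4732045 + (674 + 802)/(326 + 802)) = sqrt(4732045 + 1476/1128) = sqrt(4732045 + (1/1128)*1476) = sqrt(4732045 + 123/94) = sqrt(444812353/94) = sqrt(41812361182)/94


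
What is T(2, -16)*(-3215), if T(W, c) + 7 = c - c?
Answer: 22505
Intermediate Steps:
T(W, c) = -7 (T(W, c) = -7 + (c - c) = -7 + 0 = -7)
T(2, -16)*(-3215) = -7*(-3215) = 22505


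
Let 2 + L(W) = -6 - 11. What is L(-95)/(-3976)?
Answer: 19/3976 ≈ 0.0047787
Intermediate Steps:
L(W) = -19 (L(W) = -2 + (-6 - 11) = -2 - 17 = -19)
L(-95)/(-3976) = -19/(-3976) = -19*(-1/3976) = 19/3976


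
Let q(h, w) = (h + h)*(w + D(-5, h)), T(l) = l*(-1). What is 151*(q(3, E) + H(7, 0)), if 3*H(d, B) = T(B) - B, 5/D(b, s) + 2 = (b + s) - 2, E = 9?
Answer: 7399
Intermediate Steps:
T(l) = -l
D(b, s) = 5/(-4 + b + s) (D(b, s) = 5/(-2 + ((b + s) - 2)) = 5/(-2 + (-2 + b + s)) = 5/(-4 + b + s))
H(d, B) = -2*B/3 (H(d, B) = (-B - B)/3 = (-2*B)/3 = -2*B/3)
q(h, w) = 2*h*(w + 5/(-9 + h)) (q(h, w) = (h + h)*(w + 5/(-4 - 5 + h)) = (2*h)*(w + 5/(-9 + h)) = 2*h*(w + 5/(-9 + h)))
151*(q(3, E) + H(7, 0)) = 151*(2*3*(5 + 9*(-9 + 3))/(-9 + 3) - 2/3*0) = 151*(2*3*(5 + 9*(-6))/(-6) + 0) = 151*(2*3*(-1/6)*(5 - 54) + 0) = 151*(2*3*(-1/6)*(-49) + 0) = 151*(49 + 0) = 151*49 = 7399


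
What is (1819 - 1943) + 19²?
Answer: 237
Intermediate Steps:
(1819 - 1943) + 19² = -124 + 361 = 237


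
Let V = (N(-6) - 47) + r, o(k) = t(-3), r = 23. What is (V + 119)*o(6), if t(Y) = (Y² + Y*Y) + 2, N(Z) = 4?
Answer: 1980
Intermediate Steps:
t(Y) = 2 + 2*Y² (t(Y) = (Y² + Y²) + 2 = 2*Y² + 2 = 2 + 2*Y²)
o(k) = 20 (o(k) = 2 + 2*(-3)² = 2 + 2*9 = 2 + 18 = 20)
V = -20 (V = (4 - 47) + 23 = -43 + 23 = -20)
(V + 119)*o(6) = (-20 + 119)*20 = 99*20 = 1980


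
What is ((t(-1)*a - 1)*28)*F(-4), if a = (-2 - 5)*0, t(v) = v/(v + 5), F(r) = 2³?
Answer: -224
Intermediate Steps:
F(r) = 8
t(v) = v/(5 + v)
a = 0 (a = -7*0 = 0)
((t(-1)*a - 1)*28)*F(-4) = ((-1/(5 - 1)*0 - 1)*28)*8 = ((-1/4*0 - 1)*28)*8 = ((-1*¼*0 - 1)*28)*8 = ((-¼*0 - 1)*28)*8 = ((0 - 1)*28)*8 = -1*28*8 = -28*8 = -224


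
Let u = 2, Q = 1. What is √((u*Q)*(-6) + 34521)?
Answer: √34509 ≈ 185.77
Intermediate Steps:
√((u*Q)*(-6) + 34521) = √((2*1)*(-6) + 34521) = √(2*(-6) + 34521) = √(-12 + 34521) = √34509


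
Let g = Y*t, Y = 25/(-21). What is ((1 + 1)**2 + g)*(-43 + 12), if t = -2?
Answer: -4154/21 ≈ -197.81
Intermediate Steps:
Y = -25/21 (Y = 25*(-1/21) = -25/21 ≈ -1.1905)
g = 50/21 (g = -25/21*(-2) = 50/21 ≈ 2.3810)
((1 + 1)**2 + g)*(-43 + 12) = ((1 + 1)**2 + 50/21)*(-43 + 12) = (2**2 + 50/21)*(-31) = (4 + 50/21)*(-31) = (134/21)*(-31) = -4154/21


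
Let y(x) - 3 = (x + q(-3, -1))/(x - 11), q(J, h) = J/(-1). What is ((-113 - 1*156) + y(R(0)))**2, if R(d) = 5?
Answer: 643204/9 ≈ 71467.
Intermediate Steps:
q(J, h) = -J (q(J, h) = J*(-1) = -J)
y(x) = 3 + (3 + x)/(-11 + x) (y(x) = 3 + (x - 1*(-3))/(x - 11) = 3 + (x + 3)/(-11 + x) = 3 + (3 + x)/(-11 + x))
((-113 - 1*156) + y(R(0)))**2 = ((-113 - 1*156) + 2*(-15 + 2*5)/(-11 + 5))**2 = ((-113 - 156) + 2*(-15 + 10)/(-6))**2 = (-269 + 2*(-1/6)*(-5))**2 = (-269 + 5/3)**2 = (-802/3)**2 = 643204/9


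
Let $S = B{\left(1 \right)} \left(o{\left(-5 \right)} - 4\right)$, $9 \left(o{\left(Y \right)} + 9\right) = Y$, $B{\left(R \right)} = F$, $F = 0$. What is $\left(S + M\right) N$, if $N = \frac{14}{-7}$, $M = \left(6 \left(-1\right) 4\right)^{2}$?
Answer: $-1152$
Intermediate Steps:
$B{\left(R \right)} = 0$
$M = 576$ ($M = \left(\left(-6\right) 4\right)^{2} = \left(-24\right)^{2} = 576$)
$o{\left(Y \right)} = -9 + \frac{Y}{9}$
$N = -2$ ($N = 14 \left(- \frac{1}{7}\right) = -2$)
$S = 0$ ($S = 0 \left(\left(-9 + \frac{1}{9} \left(-5\right)\right) - 4\right) = 0 \left(\left(-9 - \frac{5}{9}\right) - 4\right) = 0 \left(- \frac{86}{9} - 4\right) = 0 \left(- \frac{122}{9}\right) = 0$)
$\left(S + M\right) N = \left(0 + 576\right) \left(-2\right) = 576 \left(-2\right) = -1152$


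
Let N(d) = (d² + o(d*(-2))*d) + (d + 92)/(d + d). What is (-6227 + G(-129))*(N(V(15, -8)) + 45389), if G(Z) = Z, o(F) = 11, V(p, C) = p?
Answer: -4364909906/15 ≈ -2.9099e+8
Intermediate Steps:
N(d) = d² + 11*d + (92 + d)/(2*d) (N(d) = (d² + 11*d) + (d + 92)/(d + d) = (d² + 11*d) + (92 + d)/((2*d)) = (d² + 11*d) + (92 + d)*(1/(2*d)) = (d² + 11*d) + (92 + d)/(2*d) = d² + 11*d + (92 + d)/(2*d))
(-6227 + G(-129))*(N(V(15, -8)) + 45389) = (-6227 - 129)*((½ + 15² + 11*15 + 46/15) + 45389) = -6356*((½ + 225 + 165 + 46*(1/15)) + 45389) = -6356*((½ + 225 + 165 + 46/15) + 45389) = -6356*(11807/30 + 45389) = -6356*1373477/30 = -4364909906/15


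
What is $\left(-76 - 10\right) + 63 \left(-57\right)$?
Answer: $-3677$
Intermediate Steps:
$\left(-76 - 10\right) + 63 \left(-57\right) = -86 - 3591 = -3677$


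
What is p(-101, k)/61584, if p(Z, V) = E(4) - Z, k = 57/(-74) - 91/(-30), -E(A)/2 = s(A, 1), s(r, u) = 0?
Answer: 101/61584 ≈ 0.0016400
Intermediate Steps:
E(A) = 0 (E(A) = -2*0 = 0)
k = 1256/555 (k = 57*(-1/74) - 91*(-1/30) = -57/74 + 91/30 = 1256/555 ≈ 2.2631)
p(Z, V) = -Z (p(Z, V) = 0 - Z = -Z)
p(-101, k)/61584 = -1*(-101)/61584 = 101*(1/61584) = 101/61584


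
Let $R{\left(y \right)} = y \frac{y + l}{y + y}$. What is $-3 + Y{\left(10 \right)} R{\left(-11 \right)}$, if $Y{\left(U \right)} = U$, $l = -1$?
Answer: $-63$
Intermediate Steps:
$R{\left(y \right)} = - \frac{1}{2} + \frac{y}{2}$ ($R{\left(y \right)} = y \frac{y - 1}{y + y} = y \frac{-1 + y}{2 y} = - \frac{1}{2} + \frac{y}{2}$)
$-3 + Y{\left(10 \right)} R{\left(-11 \right)} = -3 + 10 \left(- \frac{1}{2} + \frac{1}{2} \left(-11\right)\right) = -3 + 10 \left(- \frac{1}{2} - \frac{11}{2}\right) = -3 + 10 \left(-6\right) = -3 - 60 = -63$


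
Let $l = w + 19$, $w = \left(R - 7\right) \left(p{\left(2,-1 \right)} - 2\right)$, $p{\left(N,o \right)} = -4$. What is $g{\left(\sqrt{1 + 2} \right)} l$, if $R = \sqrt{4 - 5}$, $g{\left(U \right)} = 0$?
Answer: $0$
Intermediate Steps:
$R = i$ ($R = \sqrt{-1} = i \approx 1.0 i$)
$w = 42 - 6 i$ ($w = \left(i - 7\right) \left(-4 - 2\right) = \left(-7 + i\right) \left(-6\right) = 42 - 6 i \approx 42.0 - 6.0 i$)
$l = 61 - 6 i$ ($l = \left(42 - 6 i\right) + 19 = 61 - 6 i \approx 61.0 - 6.0 i$)
$g{\left(\sqrt{1 + 2} \right)} l = 0 \left(61 - 6 i\right) = 0$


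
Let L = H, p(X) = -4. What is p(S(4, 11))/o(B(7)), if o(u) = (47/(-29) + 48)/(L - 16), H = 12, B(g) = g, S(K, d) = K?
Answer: 464/1345 ≈ 0.34498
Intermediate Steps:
L = 12
o(u) = -1345/116 (o(u) = (47/(-29) + 48)/(12 - 16) = (47*(-1/29) + 48)/(-4) = (-47/29 + 48)*(-¼) = (1345/29)*(-¼) = -1345/116)
p(S(4, 11))/o(B(7)) = -4/(-1345/116) = -4*(-116/1345) = 464/1345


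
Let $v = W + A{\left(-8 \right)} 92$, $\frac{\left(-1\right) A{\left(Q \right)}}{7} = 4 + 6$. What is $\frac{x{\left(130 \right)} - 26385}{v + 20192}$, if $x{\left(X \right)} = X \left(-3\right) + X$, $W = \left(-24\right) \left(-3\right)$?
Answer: $- \frac{26645}{13824} \approx -1.9274$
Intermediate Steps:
$A{\left(Q \right)} = -70$ ($A{\left(Q \right)} = - 7 \left(4 + 6\right) = \left(-7\right) 10 = -70$)
$W = 72$
$x{\left(X \right)} = - 2 X$ ($x{\left(X \right)} = - 3 X + X = - 2 X$)
$v = -6368$ ($v = 72 - 6440 = -6368$)
$\frac{x{\left(130 \right)} - 26385}{v + 20192} = \frac{\left(-2\right) 130 - 26385}{-6368 + 20192} = \frac{-260 - 26385}{13824} = \left(-26645\right) \frac{1}{13824} = - \frac{26645}{13824}$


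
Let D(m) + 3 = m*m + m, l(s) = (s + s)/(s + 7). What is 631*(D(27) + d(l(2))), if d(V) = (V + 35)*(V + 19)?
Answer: 73712158/81 ≈ 9.1003e+5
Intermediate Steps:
l(s) = 2*s/(7 + s) (l(s) = (2*s)/(7 + s) = 2*s/(7 + s))
D(m) = -3 + m + m² (D(m) = -3 + (m*m + m) = -3 + (m² + m) = -3 + (m + m²) = -3 + m + m²)
d(V) = (19 + V)*(35 + V) (d(V) = (35 + V)*(19 + V) = (19 + V)*(35 + V))
631*(D(27) + d(l(2))) = 631*((-3 + 27 + 27²) + (665 + (2*2/(7 + 2))² + 54*(2*2/(7 + 2)))) = 631*((-3 + 27 + 729) + (665 + (2*2/9)² + 54*(2*2/9))) = 631*(753 + (665 + (2*2*(⅑))² + 54*(2*2*(⅑)))) = 631*(753 + (665 + (4/9)² + 54*(4/9))) = 631*(753 + (665 + 16/81 + 24)) = 631*(753 + 55825/81) = 631*(116818/81) = 73712158/81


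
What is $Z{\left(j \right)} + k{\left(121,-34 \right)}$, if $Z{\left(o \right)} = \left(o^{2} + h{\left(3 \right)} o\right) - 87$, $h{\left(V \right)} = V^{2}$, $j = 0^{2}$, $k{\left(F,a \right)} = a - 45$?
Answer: $-166$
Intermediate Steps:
$k{\left(F,a \right)} = -45 + a$
$j = 0$
$Z{\left(o \right)} = -87 + o^{2} + 9 o$ ($Z{\left(o \right)} = \left(o^{2} + 3^{2} o\right) - 87 = \left(o^{2} + 9 o\right) - 87 = -87 + o^{2} + 9 o$)
$Z{\left(j \right)} + k{\left(121,-34 \right)} = \left(-87 + 0^{2} + 9 \cdot 0\right) - 79 = \left(-87 + 0 + 0\right) - 79 = -87 - 79 = -166$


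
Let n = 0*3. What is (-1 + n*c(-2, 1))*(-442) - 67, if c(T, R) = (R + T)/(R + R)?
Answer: 375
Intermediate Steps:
c(T, R) = (R + T)/(2*R) (c(T, R) = (R + T)/((2*R)) = (R + T)*(1/(2*R)) = (R + T)/(2*R))
n = 0
(-1 + n*c(-2, 1))*(-442) - 67 = (-1 + 0*((½)*(1 - 2)/1))*(-442) - 67 = (-1 + 0*((½)*1*(-1)))*(-442) - 67 = (-1 + 0*(-½))*(-442) - 67 = (-1 + 0)*(-442) - 67 = -1*(-442) - 67 = 442 - 67 = 375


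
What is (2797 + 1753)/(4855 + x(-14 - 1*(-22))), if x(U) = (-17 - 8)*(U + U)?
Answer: 910/891 ≈ 1.0213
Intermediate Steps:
x(U) = -50*U
(2797 + 1753)/(4855 + x(-14 - 1*(-22))) = (2797 + 1753)/(4855 - 50*(-14 - 1*(-22))) = 4550/(4855 - 50*(-14 + 22)) = 4550/(4855 - 50*8) = 4550/(4855 - 400) = 4550/4455 = 4550*(1/4455) = 910/891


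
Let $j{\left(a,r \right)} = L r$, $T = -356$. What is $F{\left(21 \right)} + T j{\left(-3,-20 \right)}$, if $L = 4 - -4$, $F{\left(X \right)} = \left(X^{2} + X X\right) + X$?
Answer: $57863$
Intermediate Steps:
$F{\left(X \right)} = X + 2 X^{2}$ ($F{\left(X \right)} = \left(X^{2} + X^{2}\right) + X = 2 X^{2} + X = X + 2 X^{2}$)
$L = 8$ ($L = 4 + 4 = 8$)
$j{\left(a,r \right)} = 8 r$
$F{\left(21 \right)} + T j{\left(-3,-20 \right)} = 21 \left(1 + 2 \cdot 21\right) - 356 \cdot 8 \left(-20\right) = 21 \left(1 + 42\right) - -56960 = 21 \cdot 43 + 56960 = 903 + 56960 = 57863$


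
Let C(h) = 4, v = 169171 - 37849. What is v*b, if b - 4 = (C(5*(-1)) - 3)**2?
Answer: 656610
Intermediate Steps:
v = 131322
b = 5 (b = 4 + (4 - 3)**2 = 4 + 1**2 = 4 + 1 = 5)
v*b = 131322*5 = 656610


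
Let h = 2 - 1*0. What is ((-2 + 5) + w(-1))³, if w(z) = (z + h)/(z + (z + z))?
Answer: 512/27 ≈ 18.963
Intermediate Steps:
h = 2 (h = 2 + 0 = 2)
w(z) = (2 + z)/(3*z) (w(z) = (z + 2)/(z + (z + z)) = (2 + z)/(z + 2*z) = (2 + z)/((3*z)) = (2 + z)*(1/(3*z)) = (2 + z)/(3*z))
((-2 + 5) + w(-1))³ = ((-2 + 5) + (⅓)*(2 - 1)/(-1))³ = (3 + (⅓)*(-1)*1)³ = (3 - ⅓)³ = (8/3)³ = 512/27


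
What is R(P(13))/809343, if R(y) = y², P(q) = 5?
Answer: 25/809343 ≈ 3.0889e-5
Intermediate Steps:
R(P(13))/809343 = 5²/809343 = 25*(1/809343) = 25/809343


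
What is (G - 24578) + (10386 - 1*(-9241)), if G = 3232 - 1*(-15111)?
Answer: 13392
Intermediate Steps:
G = 18343 (G = 3232 + 15111 = 18343)
(G - 24578) + (10386 - 1*(-9241)) = (18343 - 24578) + (10386 - 1*(-9241)) = -6235 + (10386 + 9241) = -6235 + 19627 = 13392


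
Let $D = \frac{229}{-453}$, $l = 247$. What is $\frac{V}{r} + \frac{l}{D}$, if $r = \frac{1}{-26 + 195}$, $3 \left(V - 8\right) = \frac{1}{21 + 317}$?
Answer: $\frac{1186531}{1374} \approx 863.56$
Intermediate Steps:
$V = \frac{8113}{1014}$ ($V = 8 + \frac{1}{3 \left(21 + 317\right)} = 8 + \frac{1}{3 \cdot 338} = 8 + \frac{1}{3} \cdot \frac{1}{338} = 8 + \frac{1}{1014} = \frac{8113}{1014} \approx 8.001$)
$D = - \frac{229}{453}$ ($D = 229 \left(- \frac{1}{453}\right) = - \frac{229}{453} \approx -0.50552$)
$r = \frac{1}{169} \approx 0.0059172$
$\frac{V}{r} + \frac{l}{D} = \frac{8113 \frac{1}{\frac{1}{169}}}{1014} + \frac{247}{- \frac{229}{453}} = \frac{8113}{1014} \cdot 169 + 247 \left(- \frac{453}{229}\right) = \frac{8113}{6} - \frac{111891}{229} = \frac{1186531}{1374}$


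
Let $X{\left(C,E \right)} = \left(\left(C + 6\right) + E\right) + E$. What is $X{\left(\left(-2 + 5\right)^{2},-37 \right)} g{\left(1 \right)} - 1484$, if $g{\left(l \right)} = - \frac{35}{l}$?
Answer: $581$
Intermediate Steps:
$X{\left(C,E \right)} = 6 + C + 2 E$ ($X{\left(C,E \right)} = \left(\left(6 + C\right) + E\right) + E = \left(6 + C + E\right) + E = 6 + C + 2 E$)
$X{\left(\left(-2 + 5\right)^{2},-37 \right)} g{\left(1 \right)} - 1484 = \left(6 + \left(-2 + 5\right)^{2} + 2 \left(-37\right)\right) \left(- \frac{35}{1}\right) - 1484 = \left(6 + 3^{2} - 74\right) \left(\left(-35\right) 1\right) - 1484 = \left(6 + 9 - 74\right) \left(-35\right) - 1484 = \left(-59\right) \left(-35\right) - 1484 = 2065 - 1484 = 581$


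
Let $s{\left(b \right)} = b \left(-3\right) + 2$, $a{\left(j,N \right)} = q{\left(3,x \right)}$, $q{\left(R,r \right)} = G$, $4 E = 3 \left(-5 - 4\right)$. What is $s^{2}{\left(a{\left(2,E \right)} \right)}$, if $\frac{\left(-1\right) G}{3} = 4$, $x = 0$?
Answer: $1444$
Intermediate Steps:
$E = - \frac{27}{4}$ ($E = \frac{3 \left(-5 - 4\right)}{4} = \frac{3 \left(-9\right)}{4} = \frac{1}{4} \left(-27\right) = - \frac{27}{4} \approx -6.75$)
$G = -12$ ($G = \left(-3\right) 4 = -12$)
$q{\left(R,r \right)} = -12$
$a{\left(j,N \right)} = -12$
$s{\left(b \right)} = 2 - 3 b$ ($s{\left(b \right)} = - 3 b + 2 = 2 - 3 b$)
$s^{2}{\left(a{\left(2,E \right)} \right)} = \left(2 - -36\right)^{2} = \left(2 + 36\right)^{2} = 38^{2} = 1444$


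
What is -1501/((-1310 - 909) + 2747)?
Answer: -1501/528 ≈ -2.8428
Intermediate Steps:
-1501/((-1310 - 909) + 2747) = -1501/(-2219 + 2747) = -1501/528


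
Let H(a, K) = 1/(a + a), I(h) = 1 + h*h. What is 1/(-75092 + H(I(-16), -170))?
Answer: -514/38597287 ≈ -1.3317e-5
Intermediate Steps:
I(h) = 1 + h**2
H(a, K) = 1/(2*a)
1/(-75092 + H(I(-16), -170)) = 1/(-75092 + 1/(2*(1 + (-16)**2))) = 1/(-75092 + 1/(2*(1 + 256))) = 1/(-75092 + (1/2)/257) = 1/(-75092 + (1/2)*(1/257)) = 1/(-75092 + 1/514) = 1/(-38597287/514) = -514/38597287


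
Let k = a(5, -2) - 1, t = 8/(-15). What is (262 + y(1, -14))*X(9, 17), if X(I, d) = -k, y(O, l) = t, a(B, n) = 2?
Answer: -3922/15 ≈ -261.47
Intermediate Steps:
t = -8/15 (t = 8*(-1/15) = -8/15 ≈ -0.53333)
y(O, l) = -8/15
k = 1 (k = 2 - 1 = 1)
X(I, d) = -1 (X(I, d) = -1*1 = -1)
(262 + y(1, -14))*X(9, 17) = (262 - 8/15)*(-1) = (3922/15)*(-1) = -3922/15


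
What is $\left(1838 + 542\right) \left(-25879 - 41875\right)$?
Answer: $-161254520$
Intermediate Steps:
$\left(1838 + 542\right) \left(-25879 - 41875\right) = 2380 \left(-67754\right) = -161254520$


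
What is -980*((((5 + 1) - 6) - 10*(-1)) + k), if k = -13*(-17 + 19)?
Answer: 15680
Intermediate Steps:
k = -26 (k = -13*2 = -26)
-980*((((5 + 1) - 6) - 10*(-1)) + k) = -980*((((5 + 1) - 6) - 10*(-1)) - 26) = -980*(((6 - 6) + 10) - 26) = -980*((0 + 10) - 26) = -980*(10 - 26) = -980*(-16) = 15680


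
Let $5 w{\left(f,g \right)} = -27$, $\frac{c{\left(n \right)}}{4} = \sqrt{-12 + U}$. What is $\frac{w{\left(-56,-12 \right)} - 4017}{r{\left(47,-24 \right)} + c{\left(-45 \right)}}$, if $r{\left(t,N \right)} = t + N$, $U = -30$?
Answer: $- \frac{462576}{6005} + \frac{80448 i \sqrt{42}}{6005} \approx -77.032 + 86.821 i$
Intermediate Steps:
$c{\left(n \right)} = 4 i \sqrt{42}$ ($c{\left(n \right)} = 4 \sqrt{-12 - 30} = 4 \sqrt{-42} = 4 i \sqrt{42}$)
$r{\left(t,N \right)} = N + t$
$w{\left(f,g \right)} = - \frac{27}{5}$ ($w{\left(f,g \right)} = \frac{1}{5} \left(-27\right) = - \frac{27}{5}$)
$\frac{w{\left(-56,-12 \right)} - 4017}{r{\left(47,-24 \right)} + c{\left(-45 \right)}} = \frac{- \frac{27}{5} - 4017}{\left(-24 + 47\right) + 4 i \sqrt{42}} = - \frac{20112}{5 \left(23 + 4 i \sqrt{42}\right)}$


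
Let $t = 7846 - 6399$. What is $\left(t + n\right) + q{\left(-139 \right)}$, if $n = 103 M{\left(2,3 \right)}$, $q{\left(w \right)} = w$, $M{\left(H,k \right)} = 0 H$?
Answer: $1308$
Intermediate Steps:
$t = 1447$
$M{\left(H,k \right)} = 0$
$n = 0$ ($n = 103 \cdot 0 = 0$)
$\left(t + n\right) + q{\left(-139 \right)} = \left(1447 + 0\right) - 139 = 1447 - 139 = 1308$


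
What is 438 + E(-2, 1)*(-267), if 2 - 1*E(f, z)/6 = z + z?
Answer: 438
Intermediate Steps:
E(f, z) = 12 - 12*z (E(f, z) = 12 - 6*(z + z) = 12 - 12*z)
438 + E(-2, 1)*(-267) = 438 + (12 - 12*1)*(-267) = 438 + (12 - 12)*(-267) = 438 + 0*(-267) = 438 + 0 = 438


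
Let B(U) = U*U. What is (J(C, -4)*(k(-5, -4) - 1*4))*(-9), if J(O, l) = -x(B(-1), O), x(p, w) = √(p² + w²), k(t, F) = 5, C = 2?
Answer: 9*√5 ≈ 20.125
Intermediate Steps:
B(U) = U²
J(O, l) = -√(1 + O²) (J(O, l) = -√(((-1)²)² + O²) = -√(1² + O²) = -√(1 + O²))
(J(C, -4)*(k(-5, -4) - 1*4))*(-9) = ((-√(1 + 2²))*(5 - 1*4))*(-9) = ((-√(1 + 4))*(5 - 4))*(-9) = (-√5*1)*(-9) = -√5*(-9) = 9*√5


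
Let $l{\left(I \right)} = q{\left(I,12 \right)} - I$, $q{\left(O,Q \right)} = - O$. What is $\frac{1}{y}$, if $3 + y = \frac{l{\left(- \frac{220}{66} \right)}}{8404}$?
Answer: $- \frac{6303}{18904} \approx -0.33342$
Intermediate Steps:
$l{\left(I \right)} = - 2 I$ ($l{\left(I \right)} = - I - I = - 2 I$)
$y = - \frac{18904}{6303}$ ($y = -3 + \frac{\left(-2\right) \left(- \frac{220}{66}\right)}{8404} = -3 + - 2 \left(\left(-220\right) \frac{1}{66}\right) \frac{1}{8404} = -3 + \left(-2\right) \left(- \frac{10}{3}\right) \frac{1}{8404} = -3 + \frac{20}{3} \cdot \frac{1}{8404} = -3 + \frac{5}{6303} = - \frac{18904}{6303} \approx -2.9992$)
$\frac{1}{y} = \frac{1}{- \frac{18904}{6303}} = - \frac{6303}{18904}$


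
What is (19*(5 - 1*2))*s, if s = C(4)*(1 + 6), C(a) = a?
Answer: 1596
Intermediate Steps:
s = 28 (s = 4*(1 + 6) = 4*7 = 28)
(19*(5 - 1*2))*s = (19*(5 - 1*2))*28 = (19*(5 - 2))*28 = (19*3)*28 = 57*28 = 1596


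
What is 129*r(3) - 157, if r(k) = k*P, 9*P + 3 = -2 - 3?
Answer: -501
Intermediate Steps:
P = -8/9 (P = -1/3 + (-2 - 3)/9 = -1/3 + (1/9)*(-5) = -1/3 - 5/9 = -8/9 ≈ -0.88889)
r(k) = -8*k/9 (r(k) = k*(-8/9) = -8*k/9)
129*r(3) - 157 = 129*(-8/9*3) - 157 = 129*(-8/3) - 157 = -344 - 157 = -501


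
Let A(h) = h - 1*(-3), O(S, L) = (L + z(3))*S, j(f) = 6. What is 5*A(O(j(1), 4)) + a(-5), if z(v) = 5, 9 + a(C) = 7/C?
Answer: 1373/5 ≈ 274.60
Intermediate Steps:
a(C) = -9 + 7/C
O(S, L) = S*(5 + L) (O(S, L) = (L + 5)*S = (5 + L)*S = S*(5 + L))
A(h) = 3 + h (A(h) = h + 3 = 3 + h)
5*A(O(j(1), 4)) + a(-5) = 5*(3 + 6*(5 + 4)) + (-9 + 7/(-5)) = 5*(3 + 6*9) + (-9 + 7*(-⅕)) = 5*(3 + 54) + (-9 - 7/5) = 5*57 - 52/5 = 285 - 52/5 = 1373/5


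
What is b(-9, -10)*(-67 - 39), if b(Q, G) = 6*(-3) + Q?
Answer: 2862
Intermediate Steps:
b(Q, G) = -18 + Q
b(-9, -10)*(-67 - 39) = (-18 - 9)*(-67 - 39) = -27*(-106) = 2862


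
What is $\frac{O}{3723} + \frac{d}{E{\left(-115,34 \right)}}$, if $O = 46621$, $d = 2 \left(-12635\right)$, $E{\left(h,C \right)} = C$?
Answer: $- \frac{2720444}{3723} \approx -730.71$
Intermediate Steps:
$d = -25270$
$\frac{O}{3723} + \frac{d}{E{\left(-115,34 \right)}} = \frac{46621}{3723} - \frac{25270}{34} = 46621 \cdot \frac{1}{3723} - \frac{12635}{17} = \frac{46621}{3723} - \frac{12635}{17} = - \frac{2720444}{3723}$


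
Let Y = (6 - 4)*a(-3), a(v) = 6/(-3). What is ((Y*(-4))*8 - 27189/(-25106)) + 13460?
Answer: 341167517/25106 ≈ 13589.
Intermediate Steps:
a(v) = -2 (a(v) = 6*(-⅓) = -2)
Y = -4 (Y = (6 - 4)*(-2) = 2*(-2) = -4)
((Y*(-4))*8 - 27189/(-25106)) + 13460 = (-4*(-4)*8 - 27189/(-25106)) + 13460 = (16*8 - 27189*(-1/25106)) + 13460 = (128 + 27189/25106) + 13460 = 3240757/25106 + 13460 = 341167517/25106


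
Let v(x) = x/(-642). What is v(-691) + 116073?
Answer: 74519557/642 ≈ 1.1607e+5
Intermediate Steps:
v(x) = -x/642 (v(x) = x*(-1/642) = -x/642)
v(-691) + 116073 = -1/642*(-691) + 116073 = 691/642 + 116073 = 74519557/642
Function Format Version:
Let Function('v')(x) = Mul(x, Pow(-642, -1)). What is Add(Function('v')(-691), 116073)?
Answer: Rational(74519557, 642) ≈ 1.1607e+5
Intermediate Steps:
Function('v')(x) = Mul(Rational(-1, 642), x) (Function('v')(x) = Mul(x, Rational(-1, 642)) = Mul(Rational(-1, 642), x))
Add(Function('v')(-691), 116073) = Add(Mul(Rational(-1, 642), -691), 116073) = Add(Rational(691, 642), 116073) = Rational(74519557, 642)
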